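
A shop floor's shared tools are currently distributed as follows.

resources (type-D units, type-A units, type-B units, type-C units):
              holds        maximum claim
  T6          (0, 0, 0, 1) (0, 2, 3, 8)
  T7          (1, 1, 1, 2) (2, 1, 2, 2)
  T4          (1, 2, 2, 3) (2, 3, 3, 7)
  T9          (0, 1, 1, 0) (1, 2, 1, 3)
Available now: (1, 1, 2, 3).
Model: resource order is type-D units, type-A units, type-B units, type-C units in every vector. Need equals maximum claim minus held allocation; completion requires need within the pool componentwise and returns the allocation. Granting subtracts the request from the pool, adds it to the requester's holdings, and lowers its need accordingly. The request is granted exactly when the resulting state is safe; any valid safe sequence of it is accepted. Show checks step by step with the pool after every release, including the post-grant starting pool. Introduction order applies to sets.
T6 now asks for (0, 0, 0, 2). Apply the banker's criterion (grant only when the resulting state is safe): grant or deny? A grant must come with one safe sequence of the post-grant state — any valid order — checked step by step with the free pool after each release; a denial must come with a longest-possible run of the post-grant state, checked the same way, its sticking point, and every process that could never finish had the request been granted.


DENY — the pretend-granted state is unsafe.
Key observation: the wall is type-C units: completing T7, T9 brings the pool only to (2, 3, 4, 3), and all the rest need more.
Pretend the grant happened; the run T7, T9 goes as far as possible. Step-by-step check:
  pool = (1, 1, 2, 1)
  T7 needs (1, 0, 1, 0) <= (1, 1, 2, 1) -> finishes; pool += (1, 1, 1, 2) = (2, 2, 3, 3)
  T9 needs (1, 1, 0, 3) <= (2, 2, 3, 3) -> finishes; pool += (0, 1, 1, 0) = (2, 3, 4, 3)
  T6 still needs (0, 2, 3, 5) but only (2, 3, 4, 3) is free — short on type-C units
  T4 still needs (1, 1, 1, 4) but only (2, 3, 4, 3) is free — short on type-C units
Had the request been granted, T6 and T4 could never finish.


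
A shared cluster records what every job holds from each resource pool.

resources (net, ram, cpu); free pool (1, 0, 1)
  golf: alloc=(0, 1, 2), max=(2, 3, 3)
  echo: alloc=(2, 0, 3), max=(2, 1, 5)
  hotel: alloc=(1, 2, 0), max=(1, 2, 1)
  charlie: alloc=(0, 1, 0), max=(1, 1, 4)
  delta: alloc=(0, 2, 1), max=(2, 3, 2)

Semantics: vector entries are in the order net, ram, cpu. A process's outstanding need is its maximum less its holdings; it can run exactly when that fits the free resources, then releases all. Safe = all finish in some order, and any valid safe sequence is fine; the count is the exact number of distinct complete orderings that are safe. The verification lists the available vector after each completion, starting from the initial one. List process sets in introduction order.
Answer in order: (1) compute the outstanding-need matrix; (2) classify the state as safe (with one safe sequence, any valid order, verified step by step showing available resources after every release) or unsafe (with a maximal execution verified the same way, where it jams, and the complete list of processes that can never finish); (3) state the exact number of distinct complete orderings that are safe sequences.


(1) Outstanding need per process (order net, ram, cpu):
  golf: (2, 2, 1)
  echo: (0, 1, 2)
  hotel: (0, 0, 1)
  charlie: (1, 0, 4)
  delta: (2, 1, 1)
(2) SAFE. One safe sequence: hotel, golf, echo, delta, charlie.
Key observation: hotel is the earliest step where a requested resource binds exactly: need (0, 0, 1), pool (1, 0, 1) at its turn.
Step-by-step check:
  pool = (1, 0, 1)
  run hotel (needs (0, 0, 1), free (1, 0, 1)); after release of (1, 2, 0) the pool is (2, 2, 1)
  run golf (needs (2, 2, 1), free (2, 2, 1)); after release of (0, 1, 2) the pool is (2, 3, 3)
  run echo (needs (0, 1, 2), free (2, 3, 3)); after release of (2, 0, 3) the pool is (4, 3, 6)
  run delta (needs (2, 1, 1), free (4, 3, 6)); after release of (0, 2, 1) the pool is (4, 5, 7)
  run charlie (needs (1, 0, 4), free (4, 5, 7)); after release of (0, 1, 0) the pool is (4, 6, 7)
(3) The exact count: 8 of the possible complete orderings are safe sequences.


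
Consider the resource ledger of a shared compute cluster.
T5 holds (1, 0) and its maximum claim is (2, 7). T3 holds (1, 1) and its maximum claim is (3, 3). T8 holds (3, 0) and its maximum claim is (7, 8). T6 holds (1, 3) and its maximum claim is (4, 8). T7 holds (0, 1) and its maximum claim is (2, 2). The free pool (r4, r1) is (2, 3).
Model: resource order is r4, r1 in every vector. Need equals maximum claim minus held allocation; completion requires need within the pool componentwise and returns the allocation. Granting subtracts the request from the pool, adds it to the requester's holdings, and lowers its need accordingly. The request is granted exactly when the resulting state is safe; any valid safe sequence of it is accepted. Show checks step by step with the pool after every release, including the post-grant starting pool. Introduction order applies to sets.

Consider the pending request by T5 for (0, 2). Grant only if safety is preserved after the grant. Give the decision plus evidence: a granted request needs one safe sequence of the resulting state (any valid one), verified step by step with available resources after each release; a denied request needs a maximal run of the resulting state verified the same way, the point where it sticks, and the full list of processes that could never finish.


DENY. Granting would leave the state unsafe.
Key observation: the wall is r1: completing T7, T3 brings the pool only to (3, 3), and all the rest need more.
On the post-grant state, T7, T3 is a maximal run — nothing extends it. Walking it through:
  pool = (2, 1)
  run T7 (needs (2, 1), free (2, 1)); after release of (0, 1) the pool is (2, 2)
  run T3 (needs (2, 2), free (2, 2)); after release of (1, 1) the pool is (3, 3)
  blocked: T5 wants (1, 5), pool (3, 3) — not enough r1
  blocked: T8 wants (4, 8), pool (3, 3) — not enough r4 and r1
  blocked: T6 wants (3, 5), pool (3, 3) — not enough r1
Had the request been granted, T5, T8 and T6 could never finish.


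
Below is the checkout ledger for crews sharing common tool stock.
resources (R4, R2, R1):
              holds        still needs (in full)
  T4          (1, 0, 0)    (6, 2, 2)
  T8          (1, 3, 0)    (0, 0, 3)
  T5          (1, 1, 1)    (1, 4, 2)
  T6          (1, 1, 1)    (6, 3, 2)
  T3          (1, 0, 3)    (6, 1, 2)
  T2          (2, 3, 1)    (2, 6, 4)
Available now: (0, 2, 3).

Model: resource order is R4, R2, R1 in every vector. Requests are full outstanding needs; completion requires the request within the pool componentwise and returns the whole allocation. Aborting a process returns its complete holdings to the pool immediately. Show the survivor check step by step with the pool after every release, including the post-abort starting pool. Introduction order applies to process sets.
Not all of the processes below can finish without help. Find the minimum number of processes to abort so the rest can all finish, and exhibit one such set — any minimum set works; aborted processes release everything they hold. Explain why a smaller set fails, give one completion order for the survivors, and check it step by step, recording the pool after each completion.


The answer: abort T4 and T3.
Key observation: T6 had no path to completion before; after the abort of T4 and T3 ((2, 0, 3) returned), step 4 is where it fits.
Why nothing smaller works — every single abort fails: T4 alone leaves T6 blocked (short on R4); T8 alone leaves T4 blocked (short on R4); T5 alone leaves T4 blocked (short on R4); T6 alone leaves T4 blocked (short on R4); T3 alone leaves T4 blocked (short on R4); T2 alone leaves T4 blocked (short on R4).
One survivor order: T8, T5, T2, T6. Step-by-step check (post-abort pool first):
  pool = (2, 2, 6)
  run T8 (needs (0, 0, 3), free (2, 2, 6)); after release of (1, 3, 0) the pool is (3, 5, 6)
  run T5 (needs (1, 4, 2), free (3, 5, 6)); after release of (1, 1, 1) the pool is (4, 6, 7)
  run T2 (needs (2, 6, 4), free (4, 6, 7)); after release of (2, 3, 1) the pool is (6, 9, 8)
  run T6 (needs (6, 3, 2), free (6, 9, 8)); after release of (1, 1, 1) the pool is (7, 10, 9)


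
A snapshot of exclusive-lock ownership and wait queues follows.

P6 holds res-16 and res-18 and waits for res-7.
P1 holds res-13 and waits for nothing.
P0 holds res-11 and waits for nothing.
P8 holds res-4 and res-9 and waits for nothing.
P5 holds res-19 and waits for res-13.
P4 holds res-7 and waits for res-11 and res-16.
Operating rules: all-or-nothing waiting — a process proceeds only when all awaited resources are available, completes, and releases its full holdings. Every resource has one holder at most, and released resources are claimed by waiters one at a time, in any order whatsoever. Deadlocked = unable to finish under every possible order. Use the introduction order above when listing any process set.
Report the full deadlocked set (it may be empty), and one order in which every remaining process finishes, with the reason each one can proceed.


The deadlocked set is P6 and P4.
Key observation: the knot is the closed ring of waits P6 -> P4 -> P6; no other process is dragged down with it.
A valid finishing order for the others: P0, P8, P1, P5.
Verifying each step:
  P0: no waits; runs immediately, freeing res-11
  P8: no waits; runs immediately, freeing res-4 and res-9
  P1: no waits; runs immediately, freeing res-13
  P5: everything it awaited (res-13) is free; runs, freeing res-19


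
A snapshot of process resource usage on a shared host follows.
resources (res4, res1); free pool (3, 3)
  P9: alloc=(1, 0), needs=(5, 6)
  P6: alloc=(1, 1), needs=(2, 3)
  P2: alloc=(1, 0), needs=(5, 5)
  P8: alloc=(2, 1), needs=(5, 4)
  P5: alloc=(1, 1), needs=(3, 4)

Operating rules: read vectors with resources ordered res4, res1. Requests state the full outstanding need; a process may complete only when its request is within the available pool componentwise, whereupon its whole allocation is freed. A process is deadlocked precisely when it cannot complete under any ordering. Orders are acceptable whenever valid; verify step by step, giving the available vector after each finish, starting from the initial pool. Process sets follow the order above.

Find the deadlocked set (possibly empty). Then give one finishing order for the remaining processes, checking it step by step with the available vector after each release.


Nothing here is deadlocked.
Key observation: P6 leads a chain of completions in which each release enables another process.
A valid finishing order for the others: P6, P5, P8, P2, P9. Check, step by step:
  pool = (3, 3)
  P6 needs (2, 3) <= (3, 3) -> finishes; pool += (1, 1) = (4, 4)
  P5 needs (3, 4) <= (4, 4) -> finishes; pool += (1, 1) = (5, 5)
  P8 needs (5, 4) <= (5, 5) -> finishes; pool += (2, 1) = (7, 6)
  P2 needs (5, 5) <= (7, 6) -> finishes; pool += (1, 0) = (8, 6)
  P9 needs (5, 6) <= (8, 6) -> finishes; pool += (1, 0) = (9, 6)


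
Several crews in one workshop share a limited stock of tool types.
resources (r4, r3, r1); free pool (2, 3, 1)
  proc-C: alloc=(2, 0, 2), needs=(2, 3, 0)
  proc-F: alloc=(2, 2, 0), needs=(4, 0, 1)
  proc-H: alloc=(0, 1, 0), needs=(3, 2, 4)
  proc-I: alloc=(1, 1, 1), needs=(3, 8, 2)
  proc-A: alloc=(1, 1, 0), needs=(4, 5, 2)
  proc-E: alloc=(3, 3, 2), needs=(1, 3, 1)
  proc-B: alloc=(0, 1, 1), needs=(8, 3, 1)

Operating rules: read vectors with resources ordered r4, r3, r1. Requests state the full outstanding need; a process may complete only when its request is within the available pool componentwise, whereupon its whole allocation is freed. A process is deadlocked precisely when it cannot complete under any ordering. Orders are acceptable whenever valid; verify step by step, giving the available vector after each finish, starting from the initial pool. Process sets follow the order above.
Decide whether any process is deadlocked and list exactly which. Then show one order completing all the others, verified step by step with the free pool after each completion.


No process is deadlocked.
Key observation: proc-C leads a chain of completions in which each release enables another process.
One completion order for the rest: proc-C, proc-E, proc-F, proc-B, proc-I, proc-A, proc-H. Step-by-step check:
  pool = (2, 3, 1)
  proc-C: need (2, 3, 0) fits (2, 3, 1); releases (2, 0, 2), pool now (4, 3, 3)
  proc-E: need (1, 3, 1) fits (4, 3, 3); releases (3, 3, 2), pool now (7, 6, 5)
  proc-F: need (4, 0, 1) fits (7, 6, 5); releases (2, 2, 0), pool now (9, 8, 5)
  proc-B: need (8, 3, 1) fits (9, 8, 5); releases (0, 1, 1), pool now (9, 9, 6)
  proc-I: need (3, 8, 2) fits (9, 9, 6); releases (1, 1, 1), pool now (10, 10, 7)
  proc-A: need (4, 5, 2) fits (10, 10, 7); releases (1, 1, 0), pool now (11, 11, 7)
  proc-H: need (3, 2, 4) fits (11, 11, 7); releases (0, 1, 0), pool now (11, 12, 7)


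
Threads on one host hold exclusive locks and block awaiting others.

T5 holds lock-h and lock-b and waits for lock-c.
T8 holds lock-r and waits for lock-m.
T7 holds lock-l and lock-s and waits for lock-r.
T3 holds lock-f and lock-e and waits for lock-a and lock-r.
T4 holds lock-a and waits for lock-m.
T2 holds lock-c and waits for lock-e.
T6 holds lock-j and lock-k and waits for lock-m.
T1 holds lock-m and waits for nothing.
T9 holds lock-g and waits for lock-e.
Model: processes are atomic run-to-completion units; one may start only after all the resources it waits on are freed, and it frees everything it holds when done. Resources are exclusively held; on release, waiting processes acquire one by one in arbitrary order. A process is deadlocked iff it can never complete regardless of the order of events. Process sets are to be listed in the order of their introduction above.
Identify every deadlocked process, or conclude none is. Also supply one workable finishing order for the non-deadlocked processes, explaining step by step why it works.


The deadlocked set is empty.
Key observation: no waiting chain loops back on itself — every chain ends at a process that waits on nothing, so everyone eventually runs.
The rest can finish in the order T1, T4, T8, T3, T2, T7, T6, T5, T9.
Walking it through:
  T1 waits on nothing -> runs at once and releases lock-m
  T4: everything it awaited (lock-m) is free; runs, freeing lock-a
  T8: everything it awaited (lock-m) is free; runs, freeing lock-r
  T3: everything it awaited (lock-a and lock-r) is free; runs, freeing lock-f and lock-e
  T2: everything it awaited (lock-e) is free; runs, freeing lock-c
  T7: everything it awaited (lock-r) is free; runs, freeing lock-l and lock-s
  T6: everything it awaited (lock-m) is free; runs, freeing lock-j and lock-k
  T5: everything it awaited (lock-c) is free; runs, freeing lock-h and lock-b
  T9: everything it awaited (lock-e) is free; runs, freeing lock-g


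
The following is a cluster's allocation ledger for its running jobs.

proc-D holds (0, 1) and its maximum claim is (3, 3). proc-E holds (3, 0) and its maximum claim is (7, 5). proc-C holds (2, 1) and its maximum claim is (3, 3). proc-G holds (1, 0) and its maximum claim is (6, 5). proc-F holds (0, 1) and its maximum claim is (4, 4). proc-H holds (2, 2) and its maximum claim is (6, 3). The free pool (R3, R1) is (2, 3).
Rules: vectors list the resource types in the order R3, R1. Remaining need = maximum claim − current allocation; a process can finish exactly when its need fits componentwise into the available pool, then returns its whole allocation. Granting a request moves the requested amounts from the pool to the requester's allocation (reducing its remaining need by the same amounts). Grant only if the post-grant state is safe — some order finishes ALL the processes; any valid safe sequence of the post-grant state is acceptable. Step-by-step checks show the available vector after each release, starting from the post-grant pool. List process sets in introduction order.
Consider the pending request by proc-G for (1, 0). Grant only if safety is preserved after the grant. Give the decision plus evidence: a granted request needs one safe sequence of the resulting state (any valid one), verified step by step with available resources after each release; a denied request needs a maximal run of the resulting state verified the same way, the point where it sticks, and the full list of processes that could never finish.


DENY — the pretend-granted state is unsafe.
Key observation: once proc-C, proc-D finish, the pool peaks at (3, 5) — and every remaining process still needs more R3 than that.
After a pretend grant, a maximal execution: proc-C, proc-D — then nothing else fits. Walking it through:
  pool = (1, 3)
  run proc-C (needs (1, 2), free (1, 3)); after release of (2, 1) the pool is (3, 4)
  run proc-D (needs (3, 2), free (3, 4)); after release of (0, 1) the pool is (3, 5)
  proc-E cannot run: need (4, 5) vs free (3, 5) (insufficient R3)
  proc-G cannot run: need (4, 5) vs free (3, 5) (insufficient R3)
  proc-F cannot run: need (4, 3) vs free (3, 5) (insufficient R3)
  proc-H cannot run: need (4, 1) vs free (3, 5) (insufficient R3)
Post-grant, the permanently blocked set is proc-E, proc-G, proc-F and proc-H.


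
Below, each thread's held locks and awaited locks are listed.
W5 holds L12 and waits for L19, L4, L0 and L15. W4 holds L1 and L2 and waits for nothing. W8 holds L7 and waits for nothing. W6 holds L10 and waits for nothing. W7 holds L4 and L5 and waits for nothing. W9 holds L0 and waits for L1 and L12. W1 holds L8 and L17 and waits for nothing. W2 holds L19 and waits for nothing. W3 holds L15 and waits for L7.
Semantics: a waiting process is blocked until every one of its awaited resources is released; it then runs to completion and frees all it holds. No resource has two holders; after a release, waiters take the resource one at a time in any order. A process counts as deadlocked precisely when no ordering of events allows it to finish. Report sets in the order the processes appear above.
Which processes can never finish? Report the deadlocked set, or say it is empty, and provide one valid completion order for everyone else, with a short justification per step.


Deadlocked set: W5 and W9.
Key observation: along W5 -> W9 -> W5, each member waits on what the next one holds — a deadlock; no other process is dragged down with it.
A valid finishing order for the others: W4, W7, W1, W6, W2, W8, W3.
Walking it through:
  W4 waits on nothing -> runs at once and releases L1 and L2
  W7 waits on nothing -> runs at once and releases L4 and L5
  W1 waits on nothing -> runs at once and releases L8 and L17
  W6 waits on nothing -> runs at once and releases L10
  W2 waits on nothing -> runs at once and releases L19
  W8 waits on nothing -> runs at once and releases L7
  W3: everything it awaited (L7) is free; runs, freeing L15


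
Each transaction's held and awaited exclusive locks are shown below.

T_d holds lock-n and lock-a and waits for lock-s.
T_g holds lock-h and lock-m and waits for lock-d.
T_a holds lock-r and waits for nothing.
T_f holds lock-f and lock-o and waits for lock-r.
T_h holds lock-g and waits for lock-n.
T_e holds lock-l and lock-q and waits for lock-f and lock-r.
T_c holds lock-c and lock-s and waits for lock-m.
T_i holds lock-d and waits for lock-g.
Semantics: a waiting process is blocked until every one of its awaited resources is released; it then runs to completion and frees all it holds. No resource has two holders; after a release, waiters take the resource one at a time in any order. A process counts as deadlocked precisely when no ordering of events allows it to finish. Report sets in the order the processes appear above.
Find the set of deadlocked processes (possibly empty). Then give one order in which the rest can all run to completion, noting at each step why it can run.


Deadlocked: T_d, T_g, T_h, T_c and T_i.
Key observation: the loop T_d -> T_c -> T_g -> T_i -> T_h -> T_d blocks itself forever; no other process is dragged down with it.
One completion order for the rest: T_a, T_f, T_e.
Verifying each step:
  T_a waits on nothing -> runs at once and releases lock-r
  run T_f (all its waits — lock-r — are resolved); releases lock-f and lock-o
  run T_e (all its waits — lock-f and lock-r — are resolved); releases lock-l and lock-q


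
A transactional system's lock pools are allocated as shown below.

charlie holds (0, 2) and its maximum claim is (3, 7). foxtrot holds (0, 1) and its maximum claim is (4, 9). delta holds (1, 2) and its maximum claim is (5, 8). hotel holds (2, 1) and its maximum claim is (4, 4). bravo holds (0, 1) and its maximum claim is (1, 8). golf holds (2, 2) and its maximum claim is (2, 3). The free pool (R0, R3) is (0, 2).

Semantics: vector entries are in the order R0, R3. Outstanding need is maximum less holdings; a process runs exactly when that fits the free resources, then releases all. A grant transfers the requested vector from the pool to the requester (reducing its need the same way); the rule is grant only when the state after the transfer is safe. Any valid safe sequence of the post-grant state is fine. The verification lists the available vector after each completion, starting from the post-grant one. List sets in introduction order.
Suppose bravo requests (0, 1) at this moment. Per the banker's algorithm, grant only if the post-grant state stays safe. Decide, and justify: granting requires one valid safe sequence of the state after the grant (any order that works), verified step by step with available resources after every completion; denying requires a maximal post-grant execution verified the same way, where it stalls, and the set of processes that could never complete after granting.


DENY: after the grant no complete ordering would exist.
Key observation: R3 is the bottleneck — with golf, hotel done the pool holds (4, 4), short of every remaining need.
After a pretend grant, a maximal execution: golf, hotel — then nothing else fits. Check, step by step:
  pool = (0, 1)
  run golf (needs (0, 1), free (0, 1)); after release of (2, 2) the pool is (2, 3)
  run hotel (needs (2, 3), free (2, 3)); after release of (2, 1) the pool is (4, 4)
  blocked: charlie wants (3, 5), pool (4, 4) — not enough R3
  blocked: foxtrot wants (4, 8), pool (4, 4) — not enough R3
  blocked: delta wants (4, 6), pool (4, 4) — not enough R3
  blocked: bravo wants (1, 6), pool (4, 4) — not enough R3
Processes that could never finish after the grant: charlie, foxtrot, delta and bravo.


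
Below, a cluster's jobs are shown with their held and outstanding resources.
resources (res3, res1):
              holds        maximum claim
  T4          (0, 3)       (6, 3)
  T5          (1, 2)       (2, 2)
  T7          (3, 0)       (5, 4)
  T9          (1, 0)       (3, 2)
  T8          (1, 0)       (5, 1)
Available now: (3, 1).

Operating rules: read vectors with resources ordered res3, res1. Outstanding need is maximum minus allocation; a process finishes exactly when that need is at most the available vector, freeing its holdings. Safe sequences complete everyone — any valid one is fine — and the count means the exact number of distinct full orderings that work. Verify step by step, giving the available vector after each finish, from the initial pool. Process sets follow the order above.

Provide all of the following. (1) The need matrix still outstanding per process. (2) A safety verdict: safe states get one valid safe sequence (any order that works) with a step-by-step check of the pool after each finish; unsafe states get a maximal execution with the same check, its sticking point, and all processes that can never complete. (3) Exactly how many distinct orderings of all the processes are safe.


(1) Remaining need (order res3, res1):
  T4: (6, 0)
  T5: (1, 0)
  T7: (2, 4)
  T9: (2, 2)
  T8: (4, 1)
(2) SAFE, for example via the order T5, T8, T9, T4, T7.
Key observation: the order's first zero-slack moment is T8 ((4, 1) needed, (4, 3) free — a requested resource with nothing to spare).
Walking it through:
  pool = (3, 1)
  T5 needs (1, 0) <= (3, 1) -> finishes; pool += (1, 2) = (4, 3)
  T8 needs (4, 1) <= (4, 3) -> finishes; pool += (1, 0) = (5, 3)
  T9 needs (2, 2) <= (5, 3) -> finishes; pool += (1, 0) = (6, 3)
  T4 needs (6, 0) <= (6, 3) -> finishes; pool += (0, 3) = (6, 6)
  T7 needs (2, 4) <= (6, 6) -> finishes; pool += (3, 0) = (9, 6)
(3) Precisely 2 of the possible complete orderings are safe sequences.


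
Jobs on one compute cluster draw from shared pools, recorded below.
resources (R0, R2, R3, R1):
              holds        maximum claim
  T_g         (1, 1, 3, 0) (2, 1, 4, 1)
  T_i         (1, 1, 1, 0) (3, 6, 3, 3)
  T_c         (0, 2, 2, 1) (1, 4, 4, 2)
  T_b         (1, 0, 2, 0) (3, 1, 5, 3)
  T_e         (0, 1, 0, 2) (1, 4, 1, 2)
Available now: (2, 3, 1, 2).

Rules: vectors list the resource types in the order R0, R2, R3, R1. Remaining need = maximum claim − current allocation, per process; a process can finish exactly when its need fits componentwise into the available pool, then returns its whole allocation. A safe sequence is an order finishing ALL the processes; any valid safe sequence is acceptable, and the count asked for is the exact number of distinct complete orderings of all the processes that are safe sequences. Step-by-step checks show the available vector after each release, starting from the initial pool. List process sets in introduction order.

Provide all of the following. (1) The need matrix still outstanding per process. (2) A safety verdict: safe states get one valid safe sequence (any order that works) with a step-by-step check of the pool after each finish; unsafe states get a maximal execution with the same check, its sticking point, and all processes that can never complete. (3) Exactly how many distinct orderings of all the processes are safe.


(1) Need matrix, components ordered R0, R2, R3, R1:
  T_g: (1, 0, 1, 1)
  T_i: (2, 5, 2, 3)
  T_c: (1, 2, 2, 1)
  T_b: (2, 1, 3, 3)
  T_e: (1, 3, 1, 0)
(2) SAFE. One safe sequence: T_e, T_g, T_i, T_c, T_b.
Key observation: reading the order forward, T_e is the first process whose need (1, 3, 1, 0) meets the free pool (2, 3, 1, 2) exactly on a resource it requests.
Verifying each step:
  pool = (2, 3, 1, 2)
  T_e needs (1, 3, 1, 0) <= (2, 3, 1, 2) -> finishes; pool += (0, 1, 0, 2) = (2, 4, 1, 4)
  T_g needs (1, 0, 1, 1) <= (2, 4, 1, 4) -> finishes; pool += (1, 1, 3, 0) = (3, 5, 4, 4)
  T_i needs (2, 5, 2, 3) <= (3, 5, 4, 4) -> finishes; pool += (1, 1, 1, 0) = (4, 6, 5, 4)
  T_c needs (1, 2, 2, 1) <= (4, 6, 5, 4) -> finishes; pool += (0, 2, 2, 1) = (4, 8, 7, 5)
  T_b needs (2, 1, 3, 3) <= (4, 8, 7, 5) -> finishes; pool += (1, 0, 2, 0) = (5, 8, 9, 5)
(3) Precisely 18 of the possible complete orderings are safe sequences.


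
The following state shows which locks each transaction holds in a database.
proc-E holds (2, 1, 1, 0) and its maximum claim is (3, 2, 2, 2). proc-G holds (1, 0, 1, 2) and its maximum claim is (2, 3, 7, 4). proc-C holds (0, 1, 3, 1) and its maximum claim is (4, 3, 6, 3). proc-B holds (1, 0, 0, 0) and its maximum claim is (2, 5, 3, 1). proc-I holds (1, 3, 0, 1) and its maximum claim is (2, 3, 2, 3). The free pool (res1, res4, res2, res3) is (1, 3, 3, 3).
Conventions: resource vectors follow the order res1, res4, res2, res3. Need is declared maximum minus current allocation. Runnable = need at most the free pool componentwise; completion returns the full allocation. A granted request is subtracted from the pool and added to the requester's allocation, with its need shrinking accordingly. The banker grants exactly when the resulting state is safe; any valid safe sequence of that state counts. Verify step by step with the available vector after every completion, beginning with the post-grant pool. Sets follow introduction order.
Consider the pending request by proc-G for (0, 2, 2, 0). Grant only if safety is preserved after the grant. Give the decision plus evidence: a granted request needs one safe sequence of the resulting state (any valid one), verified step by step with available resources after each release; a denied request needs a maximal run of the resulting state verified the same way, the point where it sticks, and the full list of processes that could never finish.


DENY: after the grant no complete ordering would exist.
Key observation: the wall is res2: completing proc-E, proc-I brings the pool only to (4, 5, 2, 4), and all the rest need more.
Pretend the grant happened; the run proc-E, proc-I goes as far as possible. Walking it through:
  pool = (1, 1, 1, 3)
  proc-E needs (1, 1, 1, 2) <= (1, 1, 1, 3) -> finishes; pool += (2, 1, 1, 0) = (3, 2, 2, 3)
  proc-I needs (1, 0, 2, 2) <= (3, 2, 2, 3) -> finishes; pool += (1, 3, 0, 1) = (4, 5, 2, 4)
  proc-G still needs (1, 1, 4, 2) but only (4, 5, 2, 4) is free — short on res2
  proc-C still needs (4, 2, 3, 2) but only (4, 5, 2, 4) is free — short on res2
  proc-B still needs (1, 5, 3, 1) but only (4, 5, 2, 4) is free — short on res2
Processes that could never finish after the grant: proc-G, proc-C and proc-B.


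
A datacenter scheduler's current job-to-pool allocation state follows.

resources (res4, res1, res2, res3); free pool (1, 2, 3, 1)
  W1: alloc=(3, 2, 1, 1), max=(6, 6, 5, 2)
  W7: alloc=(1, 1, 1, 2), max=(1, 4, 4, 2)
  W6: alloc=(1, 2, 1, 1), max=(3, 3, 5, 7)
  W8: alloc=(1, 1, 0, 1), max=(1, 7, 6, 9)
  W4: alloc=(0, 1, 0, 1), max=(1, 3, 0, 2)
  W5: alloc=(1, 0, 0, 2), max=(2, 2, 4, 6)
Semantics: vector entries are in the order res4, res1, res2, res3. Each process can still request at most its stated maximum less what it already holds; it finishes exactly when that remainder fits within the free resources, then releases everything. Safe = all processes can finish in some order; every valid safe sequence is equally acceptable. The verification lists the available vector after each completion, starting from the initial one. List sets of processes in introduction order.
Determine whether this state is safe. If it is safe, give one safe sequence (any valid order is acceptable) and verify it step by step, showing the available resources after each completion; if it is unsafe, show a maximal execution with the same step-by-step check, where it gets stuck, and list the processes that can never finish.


SAFE. One safe sequence: W4, W7, W5, W1, W6, W8.
Key observation: W4 marks the first exact bind of the order: its need (1, 2, 0, 1) fits the free (1, 2, 3, 1) with zero slack on a requested resource.
Step-by-step check:
  pool = (1, 2, 3, 1)
  run W4 (needs (1, 2, 0, 1), free (1, 2, 3, 1)); after release of (0, 1, 0, 1) the pool is (1, 3, 3, 2)
  run W7 (needs (0, 3, 3, 0), free (1, 3, 3, 2)); after release of (1, 1, 1, 2) the pool is (2, 4, 4, 4)
  run W5 (needs (1, 2, 4, 4), free (2, 4, 4, 4)); after release of (1, 0, 0, 2) the pool is (3, 4, 4, 6)
  run W1 (needs (3, 4, 4, 1), free (3, 4, 4, 6)); after release of (3, 2, 1, 1) the pool is (6, 6, 5, 7)
  run W6 (needs (2, 1, 4, 6), free (6, 6, 5, 7)); after release of (1, 2, 1, 1) the pool is (7, 8, 6, 8)
  run W8 (needs (0, 6, 6, 8), free (7, 8, 6, 8)); after release of (1, 1, 0, 1) the pool is (8, 9, 6, 9)


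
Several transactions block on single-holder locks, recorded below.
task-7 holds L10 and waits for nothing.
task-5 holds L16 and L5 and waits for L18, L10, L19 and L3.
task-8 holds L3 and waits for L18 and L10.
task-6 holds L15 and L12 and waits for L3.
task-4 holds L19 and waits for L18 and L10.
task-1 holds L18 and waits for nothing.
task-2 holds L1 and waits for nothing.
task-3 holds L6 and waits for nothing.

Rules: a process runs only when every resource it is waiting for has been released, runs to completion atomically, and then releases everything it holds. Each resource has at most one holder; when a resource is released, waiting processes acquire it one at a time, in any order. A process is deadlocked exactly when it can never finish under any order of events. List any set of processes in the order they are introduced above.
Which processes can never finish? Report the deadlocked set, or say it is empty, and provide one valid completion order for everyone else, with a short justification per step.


Nothing here is deadlocked.
Key observation: every chain of waits terminates; starting from the processes that wait on nothing, all the rest unlock in turn.
One completion order for the rest: task-7, task-1, task-8, task-4, task-5, task-2, task-3, task-6.
Step-by-step check:
  task-7 waits on nothing -> runs at once and releases L10
  task-1 waits on nothing -> runs at once and releases L18
  task-8 waits on L18 and L10 — all released -> runs and releases L3
  task-4 waits on L18 and L10 — all released -> runs and releases L19
  task-5 waits on L18, L10, L19 and L3 — all released -> runs and releases L16 and L5
  task-2 waits on nothing -> runs at once and releases L1
  task-3 waits on nothing -> runs at once and releases L6
  task-6 waits on L3 — all released -> runs and releases L15 and L12


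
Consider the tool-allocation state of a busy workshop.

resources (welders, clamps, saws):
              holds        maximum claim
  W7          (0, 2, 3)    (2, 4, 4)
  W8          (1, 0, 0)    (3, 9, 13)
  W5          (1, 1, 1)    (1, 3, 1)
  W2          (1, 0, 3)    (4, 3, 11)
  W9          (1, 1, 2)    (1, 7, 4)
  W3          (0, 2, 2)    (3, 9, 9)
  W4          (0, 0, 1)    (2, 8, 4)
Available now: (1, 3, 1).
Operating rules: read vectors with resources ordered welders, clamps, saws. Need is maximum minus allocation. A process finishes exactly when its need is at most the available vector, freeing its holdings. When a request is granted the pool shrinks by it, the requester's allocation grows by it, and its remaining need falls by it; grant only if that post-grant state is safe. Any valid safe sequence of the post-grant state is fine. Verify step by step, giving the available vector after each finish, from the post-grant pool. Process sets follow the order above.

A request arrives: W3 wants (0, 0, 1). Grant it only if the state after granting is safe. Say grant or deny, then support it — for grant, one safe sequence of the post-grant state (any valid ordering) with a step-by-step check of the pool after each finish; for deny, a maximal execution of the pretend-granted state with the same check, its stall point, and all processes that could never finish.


GRANT: granting preserves safety; a valid post-grant sequence is W5, W7, W9, W3, W4, W2, W8.
Key observation: granting shrinks the pool to (1, 3, 0), yet W5 still fits and the chain goes through.
Step-by-step check of the post-grant state:
  pool = (1, 3, 0)
  W5 needs (0, 2, 0) <= (1, 3, 0) -> finishes; pool += (1, 1, 1) = (2, 4, 1)
  W7 needs (2, 2, 1) <= (2, 4, 1) -> finishes; pool += (0, 2, 3) = (2, 6, 4)
  W9 needs (0, 6, 2) <= (2, 6, 4) -> finishes; pool += (1, 1, 2) = (3, 7, 6)
  W3 needs (3, 7, 6) <= (3, 7, 6) -> finishes; pool += (0, 2, 3) = (3, 9, 9)
  W4 needs (2, 8, 3) <= (3, 9, 9) -> finishes; pool += (0, 0, 1) = (3, 9, 10)
  W2 needs (3, 3, 8) <= (3, 9, 10) -> finishes; pool += (1, 0, 3) = (4, 9, 13)
  W8 needs (2, 9, 13) <= (4, 9, 13) -> finishes; pool += (1, 0, 0) = (5, 9, 13)


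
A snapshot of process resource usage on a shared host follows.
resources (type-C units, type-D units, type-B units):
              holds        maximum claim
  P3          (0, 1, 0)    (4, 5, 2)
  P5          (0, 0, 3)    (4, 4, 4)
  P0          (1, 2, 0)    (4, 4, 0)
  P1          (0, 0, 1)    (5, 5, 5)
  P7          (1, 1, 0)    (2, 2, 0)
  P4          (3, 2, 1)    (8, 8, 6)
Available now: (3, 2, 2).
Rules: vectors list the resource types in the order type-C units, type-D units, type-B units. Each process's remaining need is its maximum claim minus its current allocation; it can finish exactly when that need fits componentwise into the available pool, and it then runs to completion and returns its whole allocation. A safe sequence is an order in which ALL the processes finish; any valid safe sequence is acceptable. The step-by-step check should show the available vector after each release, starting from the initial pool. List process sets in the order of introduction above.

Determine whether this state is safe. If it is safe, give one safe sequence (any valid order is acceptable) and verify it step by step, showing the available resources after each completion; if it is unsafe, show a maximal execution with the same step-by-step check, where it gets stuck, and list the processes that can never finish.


SAFE, for example via the order P7, P0, P5, P3, P4, P1.
Key observation: P4 marks the first exact bind of the order: its need (5, 6, 5) fits the free (5, 6, 5) with zero slack on a requested resource.
Step-by-step check:
  pool = (3, 2, 2)
  P7: need (1, 1, 0) fits (3, 2, 2); releases (1, 1, 0), pool now (4, 3, 2)
  P0: need (3, 2, 0) fits (4, 3, 2); releases (1, 2, 0), pool now (5, 5, 2)
  P5: need (4, 4, 1) fits (5, 5, 2); releases (0, 0, 3), pool now (5, 5, 5)
  P3: need (4, 4, 2) fits (5, 5, 5); releases (0, 1, 0), pool now (5, 6, 5)
  P4: need (5, 6, 5) fits (5, 6, 5); releases (3, 2, 1), pool now (8, 8, 6)
  P1: need (5, 5, 4) fits (8, 8, 6); releases (0, 0, 1), pool now (8, 8, 7)


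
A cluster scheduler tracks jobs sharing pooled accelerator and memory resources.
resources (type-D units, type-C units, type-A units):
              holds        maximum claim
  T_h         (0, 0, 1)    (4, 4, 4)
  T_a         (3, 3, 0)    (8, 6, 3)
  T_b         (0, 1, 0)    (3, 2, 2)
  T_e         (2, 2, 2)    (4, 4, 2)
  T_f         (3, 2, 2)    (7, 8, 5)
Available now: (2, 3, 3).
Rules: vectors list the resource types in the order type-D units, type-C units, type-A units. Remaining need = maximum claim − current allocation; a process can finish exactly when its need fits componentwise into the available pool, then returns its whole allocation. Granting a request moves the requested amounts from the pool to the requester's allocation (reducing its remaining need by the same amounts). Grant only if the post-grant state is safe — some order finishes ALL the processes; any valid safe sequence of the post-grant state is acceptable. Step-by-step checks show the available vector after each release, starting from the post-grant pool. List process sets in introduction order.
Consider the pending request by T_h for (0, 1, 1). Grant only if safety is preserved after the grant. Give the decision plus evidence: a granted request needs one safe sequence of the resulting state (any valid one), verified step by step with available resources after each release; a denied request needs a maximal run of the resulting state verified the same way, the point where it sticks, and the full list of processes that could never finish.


GRANT — the state after the grant stays safe, e.g. via T_e, T_b, T_h, T_f, T_a.
Key observation: after the grant the pool drops to (2, 2, 2), which still lets T_e finish first and unwind the rest.
Step-by-step check of the post-grant state:
  pool = (2, 2, 2)
  run T_e (needs (2, 2, 0), free (2, 2, 2)); after release of (2, 2, 2) the pool is (4, 4, 4)
  run T_b (needs (3, 1, 2), free (4, 4, 4)); after release of (0, 1, 0) the pool is (4, 5, 4)
  run T_h (needs (4, 3, 2), free (4, 5, 4)); after release of (0, 1, 2) the pool is (4, 6, 6)
  run T_f (needs (4, 6, 3), free (4, 6, 6)); after release of (3, 2, 2) the pool is (7, 8, 8)
  run T_a (needs (5, 3, 3), free (7, 8, 8)); after release of (3, 3, 0) the pool is (10, 11, 8)


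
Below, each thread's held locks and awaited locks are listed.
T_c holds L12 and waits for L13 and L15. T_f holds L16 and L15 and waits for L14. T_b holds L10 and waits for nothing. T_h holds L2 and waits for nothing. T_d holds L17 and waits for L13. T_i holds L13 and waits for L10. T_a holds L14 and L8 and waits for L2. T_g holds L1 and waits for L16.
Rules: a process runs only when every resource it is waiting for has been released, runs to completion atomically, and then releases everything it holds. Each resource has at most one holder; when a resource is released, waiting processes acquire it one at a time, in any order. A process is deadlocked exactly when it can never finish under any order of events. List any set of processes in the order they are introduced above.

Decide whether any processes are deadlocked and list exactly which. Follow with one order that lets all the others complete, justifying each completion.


Nothing here is deadlocked.
Key observation: every chain of waits terminates; starting from the processes that wait on nothing, all the rest unlock in turn.
One completion order for the rest: T_h, T_b, T_a, T_i, T_f, T_d, T_g, T_c.
Walking it through:
  T_h: no waits; runs immediately, freeing L2
  T_b: no waits; runs immediately, freeing L10
  T_a: everything it awaited (L2) is free; runs, freeing L14 and L8
  T_i: everything it awaited (L10) is free; runs, freeing L13
  T_f: everything it awaited (L14) is free; runs, freeing L16 and L15
  T_d: everything it awaited (L13) is free; runs, freeing L17
  T_g: everything it awaited (L16) is free; runs, freeing L1
  T_c: everything it awaited (L13 and L15) is free; runs, freeing L12
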